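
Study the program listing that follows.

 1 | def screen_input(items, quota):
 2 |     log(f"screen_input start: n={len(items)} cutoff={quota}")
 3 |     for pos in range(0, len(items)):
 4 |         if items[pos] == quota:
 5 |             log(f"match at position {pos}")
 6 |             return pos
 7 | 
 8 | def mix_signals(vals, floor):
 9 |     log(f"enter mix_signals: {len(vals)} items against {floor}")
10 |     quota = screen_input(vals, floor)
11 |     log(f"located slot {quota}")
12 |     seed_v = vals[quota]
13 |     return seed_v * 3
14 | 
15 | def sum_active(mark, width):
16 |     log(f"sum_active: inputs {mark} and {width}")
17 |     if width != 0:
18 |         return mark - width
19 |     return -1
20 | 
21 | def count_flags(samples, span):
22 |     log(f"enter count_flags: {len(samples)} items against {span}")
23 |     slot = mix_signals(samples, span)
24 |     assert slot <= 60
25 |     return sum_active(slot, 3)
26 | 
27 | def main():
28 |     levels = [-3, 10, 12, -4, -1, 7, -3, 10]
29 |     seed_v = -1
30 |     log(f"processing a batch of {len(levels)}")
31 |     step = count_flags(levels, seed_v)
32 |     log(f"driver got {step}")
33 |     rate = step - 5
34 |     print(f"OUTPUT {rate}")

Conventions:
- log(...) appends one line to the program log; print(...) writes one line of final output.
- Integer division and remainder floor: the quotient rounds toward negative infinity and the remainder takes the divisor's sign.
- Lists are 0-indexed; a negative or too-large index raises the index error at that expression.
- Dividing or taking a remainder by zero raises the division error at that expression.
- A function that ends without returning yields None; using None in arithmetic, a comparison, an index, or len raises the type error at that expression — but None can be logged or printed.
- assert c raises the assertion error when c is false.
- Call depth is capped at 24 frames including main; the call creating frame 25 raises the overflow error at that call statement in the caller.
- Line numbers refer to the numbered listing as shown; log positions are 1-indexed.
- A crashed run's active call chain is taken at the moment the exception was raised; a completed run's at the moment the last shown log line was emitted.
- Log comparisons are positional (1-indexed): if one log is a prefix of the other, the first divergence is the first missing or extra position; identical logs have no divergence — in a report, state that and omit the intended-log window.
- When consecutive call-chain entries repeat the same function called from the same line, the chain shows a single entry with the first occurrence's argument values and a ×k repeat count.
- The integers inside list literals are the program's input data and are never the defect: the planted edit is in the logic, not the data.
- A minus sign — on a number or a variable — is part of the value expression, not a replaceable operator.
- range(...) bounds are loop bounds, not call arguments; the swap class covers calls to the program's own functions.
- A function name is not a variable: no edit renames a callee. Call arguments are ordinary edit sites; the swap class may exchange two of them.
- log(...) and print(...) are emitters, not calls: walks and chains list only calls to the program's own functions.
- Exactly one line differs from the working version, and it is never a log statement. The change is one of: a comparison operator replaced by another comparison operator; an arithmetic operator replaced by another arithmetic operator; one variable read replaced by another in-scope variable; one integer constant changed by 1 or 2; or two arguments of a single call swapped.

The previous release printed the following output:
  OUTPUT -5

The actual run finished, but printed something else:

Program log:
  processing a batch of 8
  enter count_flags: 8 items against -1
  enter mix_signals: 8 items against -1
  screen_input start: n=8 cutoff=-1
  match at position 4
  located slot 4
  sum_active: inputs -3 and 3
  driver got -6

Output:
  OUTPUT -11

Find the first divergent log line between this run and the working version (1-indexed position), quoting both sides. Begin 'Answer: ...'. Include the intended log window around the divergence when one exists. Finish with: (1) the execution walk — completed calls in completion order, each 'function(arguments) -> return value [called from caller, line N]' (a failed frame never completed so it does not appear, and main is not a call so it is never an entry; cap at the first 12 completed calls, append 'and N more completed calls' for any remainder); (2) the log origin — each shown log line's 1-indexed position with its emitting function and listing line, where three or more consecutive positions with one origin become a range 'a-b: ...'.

Answer: position 8 — the shown line 'driver got -6' should read 'driver got 0'.
Intended log window:
  6: located slot 4
  7: sum_active: inputs -3 and 3
  8: driver got 0
Execution walk:
  screen_input([-3, 10, 12, -4, -1, 7, -3, 10], -1) -> 4  [called from mix_signals, line 10]
  mix_signals([-3, 10, 12, -4, -1, 7, -3, 10], -1) -> -3  [called from count_flags, line 23]
  sum_active(-3, 3) -> -6  [called from count_flags, line 25]
  count_flags([-3, 10, 12, -4, -1, 7, -3, 10], -1) -> -6  [called from main, line 31]
Log origin:
  1 — main, line 30
  2 — count_flags, line 22
  3 — mix_signals, line 9
  4 — screen_input, line 2
  5 — screen_input, line 5
  6 — mix_signals, line 11
  7 — sum_active, line 16
  8 — main, line 32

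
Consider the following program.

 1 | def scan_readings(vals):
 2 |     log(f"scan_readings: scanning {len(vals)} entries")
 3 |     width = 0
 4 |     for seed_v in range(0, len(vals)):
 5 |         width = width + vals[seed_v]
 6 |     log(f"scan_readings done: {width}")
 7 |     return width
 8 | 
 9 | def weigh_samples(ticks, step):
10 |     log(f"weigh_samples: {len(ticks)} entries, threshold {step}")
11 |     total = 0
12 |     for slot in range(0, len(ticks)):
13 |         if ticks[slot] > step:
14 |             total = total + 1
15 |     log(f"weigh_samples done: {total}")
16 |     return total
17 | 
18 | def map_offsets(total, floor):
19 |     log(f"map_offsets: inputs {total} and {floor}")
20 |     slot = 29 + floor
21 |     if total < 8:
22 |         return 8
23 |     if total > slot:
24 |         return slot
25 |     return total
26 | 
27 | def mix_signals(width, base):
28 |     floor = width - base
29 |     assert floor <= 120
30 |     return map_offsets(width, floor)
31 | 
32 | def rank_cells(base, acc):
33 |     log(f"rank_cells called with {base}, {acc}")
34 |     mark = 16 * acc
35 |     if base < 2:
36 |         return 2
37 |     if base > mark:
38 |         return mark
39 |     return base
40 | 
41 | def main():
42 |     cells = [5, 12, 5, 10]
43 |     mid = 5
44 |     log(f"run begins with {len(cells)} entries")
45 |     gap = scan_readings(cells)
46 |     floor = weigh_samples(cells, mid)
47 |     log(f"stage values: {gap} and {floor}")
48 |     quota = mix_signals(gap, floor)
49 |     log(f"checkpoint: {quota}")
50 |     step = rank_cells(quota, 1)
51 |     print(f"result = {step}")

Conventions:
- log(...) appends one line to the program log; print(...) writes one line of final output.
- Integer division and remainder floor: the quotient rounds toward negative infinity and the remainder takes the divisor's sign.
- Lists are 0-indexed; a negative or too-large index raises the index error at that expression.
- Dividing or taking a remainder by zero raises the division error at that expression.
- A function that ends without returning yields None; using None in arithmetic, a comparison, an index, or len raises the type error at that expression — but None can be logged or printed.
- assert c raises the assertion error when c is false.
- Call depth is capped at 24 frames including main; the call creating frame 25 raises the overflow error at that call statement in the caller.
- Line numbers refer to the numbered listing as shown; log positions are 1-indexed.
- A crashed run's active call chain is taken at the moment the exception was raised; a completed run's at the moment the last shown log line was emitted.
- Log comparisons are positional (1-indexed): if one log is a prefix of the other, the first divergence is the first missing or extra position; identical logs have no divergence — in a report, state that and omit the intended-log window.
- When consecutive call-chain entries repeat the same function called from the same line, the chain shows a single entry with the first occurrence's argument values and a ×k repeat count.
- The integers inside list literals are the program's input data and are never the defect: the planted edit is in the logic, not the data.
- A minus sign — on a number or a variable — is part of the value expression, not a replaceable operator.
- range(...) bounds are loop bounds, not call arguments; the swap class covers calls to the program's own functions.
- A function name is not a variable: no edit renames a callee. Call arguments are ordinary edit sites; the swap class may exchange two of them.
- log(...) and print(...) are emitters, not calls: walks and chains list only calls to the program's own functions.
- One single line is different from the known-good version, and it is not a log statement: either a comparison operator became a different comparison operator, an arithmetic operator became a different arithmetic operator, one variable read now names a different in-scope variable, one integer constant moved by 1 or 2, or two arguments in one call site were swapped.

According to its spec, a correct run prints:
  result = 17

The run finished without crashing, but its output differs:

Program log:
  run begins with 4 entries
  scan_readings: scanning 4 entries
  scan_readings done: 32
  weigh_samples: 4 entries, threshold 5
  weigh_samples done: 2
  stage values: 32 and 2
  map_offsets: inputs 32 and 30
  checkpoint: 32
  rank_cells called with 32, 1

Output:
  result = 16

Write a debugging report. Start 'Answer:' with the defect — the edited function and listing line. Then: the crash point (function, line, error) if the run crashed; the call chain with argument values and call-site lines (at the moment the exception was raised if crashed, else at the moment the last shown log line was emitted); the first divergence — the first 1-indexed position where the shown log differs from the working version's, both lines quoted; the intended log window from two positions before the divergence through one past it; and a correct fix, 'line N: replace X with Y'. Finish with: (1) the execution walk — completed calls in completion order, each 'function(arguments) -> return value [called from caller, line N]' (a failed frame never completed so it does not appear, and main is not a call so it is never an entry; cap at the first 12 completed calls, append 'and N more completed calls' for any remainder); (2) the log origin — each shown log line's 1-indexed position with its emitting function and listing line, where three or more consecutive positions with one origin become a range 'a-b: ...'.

Answer: the defect is in rank_cells at line 34.
Key fact: Nothing in the log betrays the bug — only the output does.
Call chain: main -> rank_cells(32, 1) (called at line 50).
First divergence: none (the log streams are identical).
Execution walk:
  scan_readings([5, 12, 5, 10]) -> 32  [called from main, line 45]
  weigh_samples([5, 12, 5, 10], 5) -> 2  [called from main, line 46]
  map_offsets(32, 30) -> 32  [called from mix_signals, line 30]
  mix_signals(32, 2) -> 32  [called from main, line 48]
  rank_cells(32, 1) -> 16  [called from main, line 50]
Log origins:
  1: from main, line 44
  2: from scan_readings, line 2
  3: from scan_readings, line 6
  4: from weigh_samples, line 10
  5: from weigh_samples, line 15
  6: from main, line 47
  7: from map_offsets, line 19
  8: from main, line 49
  9: from rank_cells, line 33
A correct fix: line 34: replace `*` with `+`.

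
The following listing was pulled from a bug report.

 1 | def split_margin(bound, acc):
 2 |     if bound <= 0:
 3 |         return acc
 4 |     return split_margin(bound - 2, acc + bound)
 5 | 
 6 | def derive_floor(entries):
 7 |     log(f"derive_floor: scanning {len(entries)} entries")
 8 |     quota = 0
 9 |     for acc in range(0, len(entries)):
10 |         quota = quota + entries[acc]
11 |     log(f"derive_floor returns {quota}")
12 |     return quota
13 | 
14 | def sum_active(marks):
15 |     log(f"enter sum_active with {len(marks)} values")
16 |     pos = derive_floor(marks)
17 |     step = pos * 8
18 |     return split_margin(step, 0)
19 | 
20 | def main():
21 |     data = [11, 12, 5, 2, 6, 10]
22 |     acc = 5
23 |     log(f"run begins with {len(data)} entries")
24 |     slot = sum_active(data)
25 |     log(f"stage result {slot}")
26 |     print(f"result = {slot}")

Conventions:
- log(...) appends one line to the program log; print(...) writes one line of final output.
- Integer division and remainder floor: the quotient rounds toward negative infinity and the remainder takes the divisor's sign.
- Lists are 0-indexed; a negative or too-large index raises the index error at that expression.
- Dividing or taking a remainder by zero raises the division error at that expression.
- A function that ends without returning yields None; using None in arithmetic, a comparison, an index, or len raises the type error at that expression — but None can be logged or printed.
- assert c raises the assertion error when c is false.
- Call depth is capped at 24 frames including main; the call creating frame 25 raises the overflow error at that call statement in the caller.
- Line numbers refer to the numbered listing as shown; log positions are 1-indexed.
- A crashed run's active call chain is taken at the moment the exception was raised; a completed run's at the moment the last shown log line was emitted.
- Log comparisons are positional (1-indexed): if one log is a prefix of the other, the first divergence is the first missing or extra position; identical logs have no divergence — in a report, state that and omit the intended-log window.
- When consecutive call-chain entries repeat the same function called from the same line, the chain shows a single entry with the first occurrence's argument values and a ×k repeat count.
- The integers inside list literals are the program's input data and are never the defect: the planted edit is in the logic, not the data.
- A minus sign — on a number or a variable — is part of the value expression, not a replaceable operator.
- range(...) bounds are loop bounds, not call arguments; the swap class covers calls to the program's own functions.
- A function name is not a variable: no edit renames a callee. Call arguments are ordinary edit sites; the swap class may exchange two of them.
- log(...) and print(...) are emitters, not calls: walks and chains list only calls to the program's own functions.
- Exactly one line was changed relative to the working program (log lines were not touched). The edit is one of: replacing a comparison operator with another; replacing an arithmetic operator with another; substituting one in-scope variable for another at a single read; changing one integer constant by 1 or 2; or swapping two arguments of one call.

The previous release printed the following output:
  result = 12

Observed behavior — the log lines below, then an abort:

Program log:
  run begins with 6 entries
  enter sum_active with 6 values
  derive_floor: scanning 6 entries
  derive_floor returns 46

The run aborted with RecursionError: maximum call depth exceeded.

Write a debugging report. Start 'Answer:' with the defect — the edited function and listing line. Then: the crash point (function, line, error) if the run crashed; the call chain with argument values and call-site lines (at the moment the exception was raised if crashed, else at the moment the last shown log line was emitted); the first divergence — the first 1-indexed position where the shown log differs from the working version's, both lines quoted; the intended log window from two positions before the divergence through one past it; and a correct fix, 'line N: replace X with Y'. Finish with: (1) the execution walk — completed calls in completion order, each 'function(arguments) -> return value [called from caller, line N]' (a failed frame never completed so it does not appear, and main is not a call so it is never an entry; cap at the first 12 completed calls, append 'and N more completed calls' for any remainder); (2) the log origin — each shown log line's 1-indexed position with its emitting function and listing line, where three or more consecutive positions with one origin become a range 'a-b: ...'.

Answer: the defect is in sum_active at line 17.
Key fact: The log ends early — 4 lines, where the working version next logs 'stage result 12'.
Crash: split_margin, line 4, RecursionError.
Call chain: main -> sum_active([11, 12, 5, 2, 6, 10]) (called at line 24) -> split_margin(368, 0) (called at line 18) -> split_margin(366, 368) (called at line 4) ×21.
First divergence: position 5 — the faulty run's log ends after 4 lines; the working version continues with 'stage result 12'.
Intended log window:
  3: derive_floor: scanning 6 entries
  4: derive_floor returns 46
  5: stage result 12
Execution walk:
  derive_floor([11, 12, 5, 2, 6, 10]) -> 46  [called from sum_active, line 16]
Log origin:
  1: emitted by main (line 23)
  2: emitted by sum_active (line 15)
  3: emitted by derive_floor (line 7)
  4: emitted by derive_floor (line 11)
A correct fix: line 17: replace `*` with `%`.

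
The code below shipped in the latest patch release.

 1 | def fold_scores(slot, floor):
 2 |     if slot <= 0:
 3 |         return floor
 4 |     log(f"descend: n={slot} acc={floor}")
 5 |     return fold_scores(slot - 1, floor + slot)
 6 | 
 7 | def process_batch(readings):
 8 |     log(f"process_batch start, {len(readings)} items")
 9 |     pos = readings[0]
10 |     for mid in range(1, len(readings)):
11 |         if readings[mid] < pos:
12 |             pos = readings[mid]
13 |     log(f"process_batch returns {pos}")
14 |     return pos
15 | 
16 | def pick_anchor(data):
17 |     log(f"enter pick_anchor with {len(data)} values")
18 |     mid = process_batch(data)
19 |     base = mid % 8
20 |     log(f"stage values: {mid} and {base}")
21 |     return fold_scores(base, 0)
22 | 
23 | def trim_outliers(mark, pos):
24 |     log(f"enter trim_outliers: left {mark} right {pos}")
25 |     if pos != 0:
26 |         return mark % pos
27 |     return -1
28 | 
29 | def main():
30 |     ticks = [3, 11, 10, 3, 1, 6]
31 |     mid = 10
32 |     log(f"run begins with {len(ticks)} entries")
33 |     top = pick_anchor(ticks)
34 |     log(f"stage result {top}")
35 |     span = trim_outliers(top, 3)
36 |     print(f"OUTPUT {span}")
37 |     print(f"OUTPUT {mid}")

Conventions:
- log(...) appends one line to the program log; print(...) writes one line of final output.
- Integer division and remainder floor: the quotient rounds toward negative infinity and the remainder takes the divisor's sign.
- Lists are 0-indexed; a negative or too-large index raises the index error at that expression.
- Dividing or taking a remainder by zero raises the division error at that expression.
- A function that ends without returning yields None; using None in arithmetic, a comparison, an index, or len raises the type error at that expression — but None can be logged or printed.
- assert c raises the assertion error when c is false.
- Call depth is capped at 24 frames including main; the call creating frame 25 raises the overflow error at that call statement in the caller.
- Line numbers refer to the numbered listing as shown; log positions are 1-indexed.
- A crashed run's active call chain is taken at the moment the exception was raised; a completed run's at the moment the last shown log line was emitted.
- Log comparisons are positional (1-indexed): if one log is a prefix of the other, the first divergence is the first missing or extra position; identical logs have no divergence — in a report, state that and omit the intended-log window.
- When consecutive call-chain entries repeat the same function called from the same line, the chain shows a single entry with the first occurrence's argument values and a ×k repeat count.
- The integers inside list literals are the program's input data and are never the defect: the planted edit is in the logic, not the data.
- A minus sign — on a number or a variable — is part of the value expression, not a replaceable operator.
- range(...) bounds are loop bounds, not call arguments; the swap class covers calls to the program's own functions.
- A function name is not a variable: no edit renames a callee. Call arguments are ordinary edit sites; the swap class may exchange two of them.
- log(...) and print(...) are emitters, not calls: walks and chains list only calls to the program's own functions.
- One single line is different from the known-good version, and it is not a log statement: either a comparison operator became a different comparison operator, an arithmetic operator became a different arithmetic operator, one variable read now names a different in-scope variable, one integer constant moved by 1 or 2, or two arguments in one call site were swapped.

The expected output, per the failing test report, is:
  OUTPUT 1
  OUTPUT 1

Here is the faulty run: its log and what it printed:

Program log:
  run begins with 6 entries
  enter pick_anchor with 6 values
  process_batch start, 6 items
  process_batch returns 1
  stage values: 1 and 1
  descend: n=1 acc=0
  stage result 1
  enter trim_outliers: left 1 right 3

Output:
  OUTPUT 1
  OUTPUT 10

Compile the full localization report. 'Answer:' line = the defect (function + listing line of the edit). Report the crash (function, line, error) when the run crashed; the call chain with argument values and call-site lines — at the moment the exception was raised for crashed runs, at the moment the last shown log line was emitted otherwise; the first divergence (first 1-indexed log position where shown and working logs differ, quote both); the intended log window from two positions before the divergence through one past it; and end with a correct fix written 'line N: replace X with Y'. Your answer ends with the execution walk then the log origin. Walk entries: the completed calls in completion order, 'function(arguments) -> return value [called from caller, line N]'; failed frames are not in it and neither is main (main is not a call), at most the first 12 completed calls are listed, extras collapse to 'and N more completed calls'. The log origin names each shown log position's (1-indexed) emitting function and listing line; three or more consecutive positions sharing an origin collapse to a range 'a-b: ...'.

Answer: the defect is in main at line 37.
Core observation: No log line changed; the fault shows up purely in the output.
Call chain: main -> trim_outliers(1, 3) (called at line 35).
First divergence: none (the log streams are identical).
Execution walk:
  process_batch([3, 11, 10, 3, 1, 6]) -> 1  [called from pick_anchor, line 18]
  fold_scores(0, 1) -> 1  [called from fold_scores, line 5]
  fold_scores(1, 0) -> 1  [called from pick_anchor, line 21]
  pick_anchor([3, 11, 10, 3, 1, 6]) -> 1  [called from main, line 33]
  trim_outliers(1, 3) -> 1  [called from main, line 35]
Origin of each log line:
  1 — main, line 32
  2 — pick_anchor, line 17
  3 — process_batch, line 8
  4 — process_batch, line 13
  5 — pick_anchor, line 20
  6 — fold_scores, line 4
  7 — main, line 34
  8 — trim_outliers, line 24
A correct fix: line 37: replace `mid` with `top`.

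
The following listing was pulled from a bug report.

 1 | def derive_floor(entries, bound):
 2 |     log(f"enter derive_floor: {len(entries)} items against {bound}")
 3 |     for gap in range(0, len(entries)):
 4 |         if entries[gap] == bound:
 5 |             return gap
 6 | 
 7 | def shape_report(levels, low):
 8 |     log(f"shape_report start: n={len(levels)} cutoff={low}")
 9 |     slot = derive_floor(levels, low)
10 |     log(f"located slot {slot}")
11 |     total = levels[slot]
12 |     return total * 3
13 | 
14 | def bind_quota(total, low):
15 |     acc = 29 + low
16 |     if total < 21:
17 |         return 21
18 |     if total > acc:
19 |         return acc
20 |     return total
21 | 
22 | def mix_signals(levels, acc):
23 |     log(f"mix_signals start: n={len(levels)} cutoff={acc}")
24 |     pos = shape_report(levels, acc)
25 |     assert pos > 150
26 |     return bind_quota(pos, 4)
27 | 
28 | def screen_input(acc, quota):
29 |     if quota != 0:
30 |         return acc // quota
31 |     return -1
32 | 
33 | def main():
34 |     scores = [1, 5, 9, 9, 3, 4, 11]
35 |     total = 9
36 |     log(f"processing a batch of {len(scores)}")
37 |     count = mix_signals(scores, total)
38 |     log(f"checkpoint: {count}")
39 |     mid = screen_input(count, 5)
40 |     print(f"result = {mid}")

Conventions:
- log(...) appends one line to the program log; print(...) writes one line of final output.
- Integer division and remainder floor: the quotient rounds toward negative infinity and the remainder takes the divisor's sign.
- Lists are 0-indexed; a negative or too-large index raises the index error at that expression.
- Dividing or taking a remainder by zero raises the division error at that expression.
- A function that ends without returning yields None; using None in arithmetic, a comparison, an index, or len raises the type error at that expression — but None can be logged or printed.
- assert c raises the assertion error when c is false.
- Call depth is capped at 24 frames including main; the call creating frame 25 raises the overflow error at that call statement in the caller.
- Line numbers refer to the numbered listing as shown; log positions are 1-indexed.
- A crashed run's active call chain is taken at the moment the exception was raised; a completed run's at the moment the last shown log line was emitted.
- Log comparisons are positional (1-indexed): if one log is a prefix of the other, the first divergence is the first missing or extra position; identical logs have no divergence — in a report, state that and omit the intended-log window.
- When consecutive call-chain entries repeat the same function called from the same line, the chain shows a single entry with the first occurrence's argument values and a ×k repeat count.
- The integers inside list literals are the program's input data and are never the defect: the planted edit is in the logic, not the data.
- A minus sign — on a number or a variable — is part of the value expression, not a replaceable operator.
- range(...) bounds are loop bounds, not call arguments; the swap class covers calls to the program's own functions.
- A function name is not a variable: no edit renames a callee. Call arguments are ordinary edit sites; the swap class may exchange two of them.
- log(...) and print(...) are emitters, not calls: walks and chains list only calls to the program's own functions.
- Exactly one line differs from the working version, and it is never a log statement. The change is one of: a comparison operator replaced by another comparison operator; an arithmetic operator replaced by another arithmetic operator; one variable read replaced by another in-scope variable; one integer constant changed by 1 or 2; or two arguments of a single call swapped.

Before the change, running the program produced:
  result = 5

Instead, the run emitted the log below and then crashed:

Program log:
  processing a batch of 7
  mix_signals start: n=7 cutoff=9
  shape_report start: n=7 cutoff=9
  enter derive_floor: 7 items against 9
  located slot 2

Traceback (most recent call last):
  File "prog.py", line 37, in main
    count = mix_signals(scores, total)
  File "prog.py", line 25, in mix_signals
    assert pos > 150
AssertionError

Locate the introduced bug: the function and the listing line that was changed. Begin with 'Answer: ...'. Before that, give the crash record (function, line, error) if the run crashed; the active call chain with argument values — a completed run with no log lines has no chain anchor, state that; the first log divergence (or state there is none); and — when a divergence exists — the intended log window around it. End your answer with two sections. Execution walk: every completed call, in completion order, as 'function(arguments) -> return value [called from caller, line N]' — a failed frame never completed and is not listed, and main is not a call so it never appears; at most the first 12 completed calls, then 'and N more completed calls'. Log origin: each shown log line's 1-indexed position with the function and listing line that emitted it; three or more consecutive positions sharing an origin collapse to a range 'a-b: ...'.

Answer: the defect is in mix_signals at line 25.
Core observation: After 5 matching log lines the faulty run goes silent, while the working version continues with 'checkpoint: 27'.
Crash: mix_signals, line 25, AssertionError.
Call chain: main -> mix_signals([1, 5, 9, 9, 3, 4, 11], 9) (called at line 37).
First divergence: position 6 — the faulty run's log ends after 5 lines; the working version continues with 'checkpoint: 27'.
Intended log window:
  4: enter derive_floor: 7 items against 9
  5: located slot 2
  6: checkpoint: 27
Execution walk:
  derive_floor([1, 5, 9, 9, 3, 4, 11], 9) -> 2  [called from shape_report, line 9]
  shape_report([1, 5, 9, 9, 3, 4, 11], 9) -> 27  [called from mix_signals, line 24]
Origin of each log line:
  1: emitted by main (line 36)
  2: emitted by mix_signals (line 23)
  3: emitted by shape_report (line 8)
  4: emitted by derive_floor (line 2)
  5: emitted by shape_report (line 10)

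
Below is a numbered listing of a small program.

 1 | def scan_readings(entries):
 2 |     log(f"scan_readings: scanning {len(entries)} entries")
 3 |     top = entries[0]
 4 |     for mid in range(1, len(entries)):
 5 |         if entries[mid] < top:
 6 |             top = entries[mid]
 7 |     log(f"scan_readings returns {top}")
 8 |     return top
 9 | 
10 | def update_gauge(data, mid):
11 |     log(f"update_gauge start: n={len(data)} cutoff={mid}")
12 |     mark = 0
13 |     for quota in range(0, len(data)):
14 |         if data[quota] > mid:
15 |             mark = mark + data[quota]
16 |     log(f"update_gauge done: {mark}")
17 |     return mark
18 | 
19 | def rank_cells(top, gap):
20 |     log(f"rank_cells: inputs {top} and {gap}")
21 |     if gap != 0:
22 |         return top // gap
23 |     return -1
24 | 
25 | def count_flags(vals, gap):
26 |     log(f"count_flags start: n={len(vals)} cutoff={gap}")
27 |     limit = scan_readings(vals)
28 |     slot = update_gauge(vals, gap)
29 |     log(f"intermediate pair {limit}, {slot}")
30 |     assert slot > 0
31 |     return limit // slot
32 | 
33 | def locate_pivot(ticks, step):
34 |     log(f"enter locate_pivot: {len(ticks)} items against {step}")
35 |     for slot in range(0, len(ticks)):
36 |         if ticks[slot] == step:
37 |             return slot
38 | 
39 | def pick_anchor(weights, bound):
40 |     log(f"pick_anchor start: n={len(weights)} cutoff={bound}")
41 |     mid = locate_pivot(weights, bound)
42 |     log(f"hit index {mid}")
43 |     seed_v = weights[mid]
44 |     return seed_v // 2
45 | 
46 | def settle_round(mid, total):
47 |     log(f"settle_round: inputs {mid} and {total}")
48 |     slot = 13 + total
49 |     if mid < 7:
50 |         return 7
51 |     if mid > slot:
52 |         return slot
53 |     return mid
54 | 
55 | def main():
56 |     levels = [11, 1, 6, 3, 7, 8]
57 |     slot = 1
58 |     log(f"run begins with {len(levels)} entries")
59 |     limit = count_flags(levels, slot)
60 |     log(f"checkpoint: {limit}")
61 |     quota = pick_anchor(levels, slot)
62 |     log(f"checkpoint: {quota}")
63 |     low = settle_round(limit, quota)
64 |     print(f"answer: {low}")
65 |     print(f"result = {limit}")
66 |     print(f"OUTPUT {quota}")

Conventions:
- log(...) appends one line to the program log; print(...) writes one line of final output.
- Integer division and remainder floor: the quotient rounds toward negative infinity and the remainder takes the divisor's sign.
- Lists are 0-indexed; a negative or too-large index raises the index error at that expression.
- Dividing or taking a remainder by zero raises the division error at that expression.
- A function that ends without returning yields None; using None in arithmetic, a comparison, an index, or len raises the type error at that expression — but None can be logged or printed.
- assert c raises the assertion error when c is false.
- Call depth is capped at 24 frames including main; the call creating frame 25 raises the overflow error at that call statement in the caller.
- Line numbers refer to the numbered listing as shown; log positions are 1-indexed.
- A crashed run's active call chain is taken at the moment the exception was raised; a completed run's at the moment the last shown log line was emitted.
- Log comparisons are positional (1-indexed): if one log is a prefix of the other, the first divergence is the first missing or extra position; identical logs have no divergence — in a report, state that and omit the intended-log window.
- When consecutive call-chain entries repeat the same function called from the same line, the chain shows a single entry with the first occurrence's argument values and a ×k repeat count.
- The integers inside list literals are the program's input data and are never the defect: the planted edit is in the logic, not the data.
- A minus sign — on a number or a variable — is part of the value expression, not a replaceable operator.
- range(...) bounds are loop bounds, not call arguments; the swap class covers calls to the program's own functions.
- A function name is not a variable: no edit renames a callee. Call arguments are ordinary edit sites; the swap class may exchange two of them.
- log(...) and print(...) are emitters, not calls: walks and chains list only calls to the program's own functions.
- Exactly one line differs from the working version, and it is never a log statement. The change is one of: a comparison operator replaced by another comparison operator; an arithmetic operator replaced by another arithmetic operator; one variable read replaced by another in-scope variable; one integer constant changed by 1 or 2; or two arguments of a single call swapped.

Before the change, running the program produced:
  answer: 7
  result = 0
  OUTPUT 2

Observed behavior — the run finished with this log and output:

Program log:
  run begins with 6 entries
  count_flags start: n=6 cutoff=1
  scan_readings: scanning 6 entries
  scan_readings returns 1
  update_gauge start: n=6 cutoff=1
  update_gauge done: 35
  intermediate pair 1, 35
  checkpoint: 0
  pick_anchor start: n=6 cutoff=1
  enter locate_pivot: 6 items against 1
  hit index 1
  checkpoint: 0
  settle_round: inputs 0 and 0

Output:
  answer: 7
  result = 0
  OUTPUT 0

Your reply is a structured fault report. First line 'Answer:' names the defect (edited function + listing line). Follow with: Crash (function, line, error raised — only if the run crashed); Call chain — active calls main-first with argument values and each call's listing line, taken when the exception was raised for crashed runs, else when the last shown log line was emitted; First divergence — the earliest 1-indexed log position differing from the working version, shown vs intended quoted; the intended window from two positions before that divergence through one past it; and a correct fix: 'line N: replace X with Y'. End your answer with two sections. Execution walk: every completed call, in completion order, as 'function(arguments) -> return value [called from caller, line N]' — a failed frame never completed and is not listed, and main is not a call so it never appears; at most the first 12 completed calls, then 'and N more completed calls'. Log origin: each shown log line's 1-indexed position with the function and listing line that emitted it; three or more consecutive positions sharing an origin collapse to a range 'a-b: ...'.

Answer: the defect is in pick_anchor at line 44.
Key observation: Everything matches until log position 12, which reads 'checkpoint: 0' in place of 'checkpoint: 2'.
Call chain: main -> settle_round(0, 0) (called at line 63).
First divergence: at position 12 the run shows 'checkpoint: 0' where the working version logs 'checkpoint: 2'.
Intended log window:
  10: enter locate_pivot: 6 items against 1
  11: hit index 1
  12: checkpoint: 2
  13: settle_round: inputs 0 and 2
Execution walk:
  scan_readings([11, 1, 6, 3, 7, 8]) -> 1  [called from count_flags, line 27]
  update_gauge([11, 1, 6, 3, 7, 8], 1) -> 35  [called from count_flags, line 28]
  count_flags([11, 1, 6, 3, 7, 8], 1) -> 0  [called from main, line 59]
  locate_pivot([11, 1, 6, 3, 7, 8], 1) -> 1  [called from pick_anchor, line 41]
  pick_anchor([11, 1, 6, 3, 7, 8], 1) -> 0  [called from main, line 61]
  settle_round(0, 0) -> 7  [called from main, line 63]
Log origins:
  1: from main, line 58
  2: from count_flags, line 26
  3: from scan_readings, line 2
  4: from scan_readings, line 7
  5: from update_gauge, line 11
  6: from update_gauge, line 16
  7: from count_flags, line 29
  8: from main, line 60
  9: from pick_anchor, line 40
  10: from locate_pivot, line 34
  11: from pick_anchor, line 42
  12: from main, line 62
  13: from settle_round, line 47
A correct fix: line 44: replace `//` with `*`.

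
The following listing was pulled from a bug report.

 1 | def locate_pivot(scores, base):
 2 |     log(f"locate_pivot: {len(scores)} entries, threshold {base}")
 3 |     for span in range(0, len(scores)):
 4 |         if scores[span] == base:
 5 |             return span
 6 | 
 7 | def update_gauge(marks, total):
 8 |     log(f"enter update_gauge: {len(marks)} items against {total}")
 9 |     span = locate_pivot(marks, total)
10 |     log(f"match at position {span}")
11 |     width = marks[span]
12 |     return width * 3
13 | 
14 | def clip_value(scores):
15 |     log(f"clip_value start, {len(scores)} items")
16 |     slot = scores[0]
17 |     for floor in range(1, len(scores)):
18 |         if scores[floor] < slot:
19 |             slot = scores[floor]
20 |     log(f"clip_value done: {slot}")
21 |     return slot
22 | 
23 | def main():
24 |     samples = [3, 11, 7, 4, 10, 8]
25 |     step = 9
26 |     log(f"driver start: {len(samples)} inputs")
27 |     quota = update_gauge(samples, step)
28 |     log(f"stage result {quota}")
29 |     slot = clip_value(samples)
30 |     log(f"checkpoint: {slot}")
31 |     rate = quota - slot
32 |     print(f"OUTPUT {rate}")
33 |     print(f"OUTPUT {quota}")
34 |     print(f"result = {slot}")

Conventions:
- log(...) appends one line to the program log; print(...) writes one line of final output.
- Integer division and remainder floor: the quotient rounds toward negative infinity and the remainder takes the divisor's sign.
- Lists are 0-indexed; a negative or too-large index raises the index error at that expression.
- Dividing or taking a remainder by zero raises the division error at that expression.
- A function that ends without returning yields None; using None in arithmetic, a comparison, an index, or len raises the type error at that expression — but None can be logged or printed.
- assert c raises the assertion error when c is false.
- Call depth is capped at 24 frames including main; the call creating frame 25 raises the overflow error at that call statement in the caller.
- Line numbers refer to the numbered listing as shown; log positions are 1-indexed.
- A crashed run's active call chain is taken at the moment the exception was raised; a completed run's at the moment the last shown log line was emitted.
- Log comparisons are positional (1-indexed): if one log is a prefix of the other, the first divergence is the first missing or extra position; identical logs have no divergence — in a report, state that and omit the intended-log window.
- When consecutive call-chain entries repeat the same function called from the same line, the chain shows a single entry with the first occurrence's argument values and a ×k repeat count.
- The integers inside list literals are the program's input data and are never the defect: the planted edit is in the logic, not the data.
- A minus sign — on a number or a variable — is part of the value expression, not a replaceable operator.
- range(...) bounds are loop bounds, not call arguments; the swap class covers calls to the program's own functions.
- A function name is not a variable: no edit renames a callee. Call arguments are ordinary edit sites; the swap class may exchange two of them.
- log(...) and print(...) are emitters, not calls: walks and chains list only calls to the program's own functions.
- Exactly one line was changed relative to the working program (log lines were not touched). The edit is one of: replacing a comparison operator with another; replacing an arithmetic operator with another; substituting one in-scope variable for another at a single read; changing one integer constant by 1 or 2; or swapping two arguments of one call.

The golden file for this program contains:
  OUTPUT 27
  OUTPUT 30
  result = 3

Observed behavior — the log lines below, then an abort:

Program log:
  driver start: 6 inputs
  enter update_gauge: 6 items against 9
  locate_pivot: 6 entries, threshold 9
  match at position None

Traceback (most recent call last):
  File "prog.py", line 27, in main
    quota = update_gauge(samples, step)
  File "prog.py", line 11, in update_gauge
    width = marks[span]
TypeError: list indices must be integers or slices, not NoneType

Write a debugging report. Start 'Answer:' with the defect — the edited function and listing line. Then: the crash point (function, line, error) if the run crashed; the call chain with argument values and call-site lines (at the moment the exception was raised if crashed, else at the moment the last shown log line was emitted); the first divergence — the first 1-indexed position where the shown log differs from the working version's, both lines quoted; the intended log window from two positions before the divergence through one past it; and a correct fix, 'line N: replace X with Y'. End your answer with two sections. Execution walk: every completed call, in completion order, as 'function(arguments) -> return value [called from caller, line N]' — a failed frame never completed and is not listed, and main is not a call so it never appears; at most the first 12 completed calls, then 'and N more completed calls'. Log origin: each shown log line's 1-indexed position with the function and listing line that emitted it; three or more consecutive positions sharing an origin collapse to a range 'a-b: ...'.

Answer: the defect is in main at line 25.
Core observation: Everything matches until log position 2, which reads 'enter update_gauge: 6 items against 9' in place of 'enter update_gauge: 6 items against 10'.
Crash: update_gauge, line 11, TypeError.
Call chain: main -> update_gauge([3, 11, 7, 4, 10, 8], 9) (called at line 27).
First divergence: position 2 — shown 'enter update_gauge: 6 items against 9', intended 'enter update_gauge: 6 items against 10'.
Intended log window:
  1: driver start: 6 inputs
  2: enter update_gauge: 6 items against 10
  3: locate_pivot: 6 entries, threshold 10
Execution walk:
  locate_pivot([3, 11, 7, 4, 10, 8], 9) -> None  [called from update_gauge, line 9]
Log origins:
  1: logged in main at line 26
  2: logged in update_gauge at line 8
  3: logged in locate_pivot at line 2
  4: logged in update_gauge at line 10
A correct fix: line 25: replace `9` with `10`.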